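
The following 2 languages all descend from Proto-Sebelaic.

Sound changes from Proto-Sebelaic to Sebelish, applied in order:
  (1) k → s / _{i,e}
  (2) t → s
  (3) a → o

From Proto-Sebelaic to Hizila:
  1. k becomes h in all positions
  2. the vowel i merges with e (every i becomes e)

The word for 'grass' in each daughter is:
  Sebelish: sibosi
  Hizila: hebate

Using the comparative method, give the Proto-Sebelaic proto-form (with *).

*kibati

Position 5: Sebelish has s, Hizila has t. Hizila preserves t here (none of its changes turn any other segment into t), so the proto-segment is *t.
Position 6: Sebelish has i, Hizila has e. Sebelish preserves i here (none of its changes turn any other segment into i), so the proto-segment is *i.
Continuing position by position gives *kibati; check it forward:
Sebelish: start from *kibati.
  rule 1 (palatalisation): kibati → sibati
  rule 2 (unconditioned shift): sibati → sibasi
  rule 3 (vowel merger): sibasi → sibosi
  ⇒ Sebelish sibosi
Hizila: *kibati
  kibati → hibati   [unconditioned shift]
  hibati → hebate   [vowel merger]
  giving Hizila hebate.
*kibati is the unique common source.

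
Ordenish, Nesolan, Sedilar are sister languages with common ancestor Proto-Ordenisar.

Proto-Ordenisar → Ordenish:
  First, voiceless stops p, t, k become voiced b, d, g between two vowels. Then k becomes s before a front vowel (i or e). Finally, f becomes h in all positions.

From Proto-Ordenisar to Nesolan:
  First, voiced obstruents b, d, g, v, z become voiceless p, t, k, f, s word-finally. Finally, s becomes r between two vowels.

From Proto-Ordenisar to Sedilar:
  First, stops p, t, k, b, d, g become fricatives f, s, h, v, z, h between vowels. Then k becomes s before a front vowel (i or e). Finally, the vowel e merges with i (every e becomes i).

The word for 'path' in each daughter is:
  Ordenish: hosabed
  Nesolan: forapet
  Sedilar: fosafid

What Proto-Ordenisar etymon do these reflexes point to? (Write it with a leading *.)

Position 3: Ordenish has s, Nesolan has r, Sedilar has s. Taking the neighbouring segments as reconstructed: Ordenish s can only go back to *s; Nesolan r could go back to *s or *r; Sedilar s could go back to *t or *s — the one source consistent with every daughter is *s.
Position 6: Ordenish has e, Nesolan has e, Sedilar has i. Ordenish preserves e here (none of its changes turn any other segment into e), so the proto-segment is *e.
Position 5: Ordenish has b, Nesolan has p, Sedilar has f. Taking the neighbouring segments as reconstructed: Ordenish b could go back to *p or *b; Nesolan p can only go back to *p; Sedilar f could go back to *p or *f — the one source consistent with every daughter is *p.
Continuing position by position gives *fosaped; check it forward:
Ordenish: *fosaped
  fosaped → fosabed   [intervocalic voicing]
  fosabed (rule 2 does not apply)
  fosabed → hosabed   [unconditioned shift]
  giving Ordenish hosabed.
Nesolan: start from *fosaped.
  rule 1 (final devoicing): fosaped → fosapet
  rule 2 (rhotacism): fosapet → forapet
  ⇒ Nesolan forapet
Sedilar: start from *fosaped.
  rule 1 (intervocalic lenition): fosaped → fosafed
  rule 2: no change — fosafed
  rule 3 (vowel merger): fosafed → fosafid
  ⇒ Sedilar fosafid
No other proto-form is consistent with every reflex, so the reconstruction is *fosaped.

*fosaped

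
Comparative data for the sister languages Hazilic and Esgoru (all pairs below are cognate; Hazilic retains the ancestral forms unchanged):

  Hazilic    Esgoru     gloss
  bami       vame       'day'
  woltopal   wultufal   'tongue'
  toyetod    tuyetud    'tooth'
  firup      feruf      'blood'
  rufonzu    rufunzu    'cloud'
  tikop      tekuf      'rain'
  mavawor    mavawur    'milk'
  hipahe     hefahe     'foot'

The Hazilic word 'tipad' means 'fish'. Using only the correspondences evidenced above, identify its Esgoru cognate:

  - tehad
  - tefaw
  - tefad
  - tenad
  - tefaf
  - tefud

hipahe ~ hefahe — Hazilic i corresponds to Esgoru e after a consonant, before a labial obstruent.
woltopal ~ wultufal, hipahe ~ hefahe — Hazilic p corresponds to Esgoru f between vowels (before a back vowel).
Applying these to Hazilic 'tipad':
  tipad → tepad   (i→e after a consonant, before a labial obstruent)
  tepad → tefad   (p→f between vowels (before a back vowel))
So the Esgoru cognate is 'tefad'.

tefad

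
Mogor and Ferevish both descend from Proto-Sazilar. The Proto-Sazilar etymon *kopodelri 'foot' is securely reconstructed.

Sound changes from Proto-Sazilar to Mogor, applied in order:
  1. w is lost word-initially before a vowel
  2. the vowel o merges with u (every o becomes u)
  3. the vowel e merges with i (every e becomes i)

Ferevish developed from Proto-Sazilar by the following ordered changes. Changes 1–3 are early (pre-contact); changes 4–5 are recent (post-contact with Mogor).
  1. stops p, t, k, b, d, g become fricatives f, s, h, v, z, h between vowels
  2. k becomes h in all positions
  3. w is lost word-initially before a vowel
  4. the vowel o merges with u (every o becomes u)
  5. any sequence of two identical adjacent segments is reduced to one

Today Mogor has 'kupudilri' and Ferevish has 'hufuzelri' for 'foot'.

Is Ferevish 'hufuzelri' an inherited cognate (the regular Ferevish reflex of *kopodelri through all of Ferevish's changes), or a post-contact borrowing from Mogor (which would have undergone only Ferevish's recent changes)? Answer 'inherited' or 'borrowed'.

If inherited, *kopodelri would pass through all of Ferevish's changes:
Ferevish: *kopodelri > kofozelri > hofozelri > hufuzelri  (by intervocalic lenition, unconditioned shift, vowel merger)
If borrowed from Mogor 'kupudilri' after the early changes, it would undergo only the recent ones:
  rule 4 (vowel merger): no change (kupudilri)
  rule 5 (degemination): no change (kupudilri)
  ⇒ as a loan: kupudilri
Ferevish 'hufuzelri' matches the inherited outcome exactly, so it is an inherited cognate, not a loan.

inherited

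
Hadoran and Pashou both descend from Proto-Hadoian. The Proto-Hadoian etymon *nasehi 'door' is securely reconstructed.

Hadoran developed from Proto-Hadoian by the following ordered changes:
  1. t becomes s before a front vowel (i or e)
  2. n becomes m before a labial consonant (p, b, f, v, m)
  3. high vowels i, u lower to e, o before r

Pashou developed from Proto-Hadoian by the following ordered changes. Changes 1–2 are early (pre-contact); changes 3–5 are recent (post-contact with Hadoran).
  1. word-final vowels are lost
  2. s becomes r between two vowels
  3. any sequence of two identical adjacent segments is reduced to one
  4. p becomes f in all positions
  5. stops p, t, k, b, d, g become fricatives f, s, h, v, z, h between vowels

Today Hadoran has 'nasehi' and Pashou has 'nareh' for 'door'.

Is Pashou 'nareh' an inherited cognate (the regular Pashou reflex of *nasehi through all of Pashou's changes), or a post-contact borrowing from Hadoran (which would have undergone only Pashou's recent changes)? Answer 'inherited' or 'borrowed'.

inherited

If inherited, *nasehi would pass through all of Pashou's changes:
Pashou: *nasehi
  nasehi → naseh   [apocope]
  naseh → nareh   [rhotacism]
  nareh (rule 3 does not apply)
  nareh (rule 4 does not apply)
  nareh (rule 5 does not apply)
  giving Pashou nareh.
If borrowed from Hadoran 'nasehi' after the early changes, it would undergo only the recent ones:
  rule 3 (degemination): no change (nasehi)
  rule 4 (unconditioned shift): no change (nasehi)
  rule 5 (intervocalic lenition): no change (nasehi)
  ⇒ as a loan: nasehi
Pashou 'nareh' matches the inherited outcome exactly, so it is an inherited cognate, not a loan.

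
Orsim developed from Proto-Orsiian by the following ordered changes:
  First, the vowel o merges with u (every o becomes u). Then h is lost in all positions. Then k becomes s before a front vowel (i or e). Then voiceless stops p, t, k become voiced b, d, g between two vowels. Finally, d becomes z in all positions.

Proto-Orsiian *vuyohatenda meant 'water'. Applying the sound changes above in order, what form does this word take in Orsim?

vuyuazenza

Orsim: *vuyohatenda
  vuyohatenda → vuyuhatenda   [vowel merger]
  vuyuhatenda → vuyuatenda   [h-loss]
  vuyuatenda (rule 3 does not apply)
  vuyuatenda → vuyuadenda   [intervocalic voicing]
  vuyuadenda → vuyuazenza   [unconditioned shift]
  giving Orsim vuyuazenza.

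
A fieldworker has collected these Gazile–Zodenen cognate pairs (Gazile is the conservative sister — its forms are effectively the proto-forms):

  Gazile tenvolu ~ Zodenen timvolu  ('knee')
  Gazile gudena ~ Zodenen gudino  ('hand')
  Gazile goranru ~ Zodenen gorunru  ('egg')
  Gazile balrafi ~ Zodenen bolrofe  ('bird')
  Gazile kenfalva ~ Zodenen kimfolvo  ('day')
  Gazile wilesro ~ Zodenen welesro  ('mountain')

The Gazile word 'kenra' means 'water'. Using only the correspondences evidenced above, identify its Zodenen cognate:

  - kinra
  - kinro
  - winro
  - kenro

tenvolu ~ timvolu, gudena ~ gudino — Gazile e corresponds to Zodenen i after a consonant, before a nasal.
gudena ~ gudino, kenfalva ~ kimfolvo — Gazile a corresponds to Zodenen o word-finally.
Applying these to Gazile 'kenra':
  kenra → kinra   (e→i after a consonant, before a nasal)
  kinra → kinro   (a→o word-finally)
So the Zodenen cognate is 'kinro'.

kinro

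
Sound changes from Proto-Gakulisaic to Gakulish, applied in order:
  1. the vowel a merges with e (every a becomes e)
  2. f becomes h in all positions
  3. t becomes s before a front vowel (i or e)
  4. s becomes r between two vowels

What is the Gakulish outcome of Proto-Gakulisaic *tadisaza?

Gakulish: *tadisaza > tediseze > sediseze > sedireze  (by vowel merger, palatalisation, rhotacism)

sedireze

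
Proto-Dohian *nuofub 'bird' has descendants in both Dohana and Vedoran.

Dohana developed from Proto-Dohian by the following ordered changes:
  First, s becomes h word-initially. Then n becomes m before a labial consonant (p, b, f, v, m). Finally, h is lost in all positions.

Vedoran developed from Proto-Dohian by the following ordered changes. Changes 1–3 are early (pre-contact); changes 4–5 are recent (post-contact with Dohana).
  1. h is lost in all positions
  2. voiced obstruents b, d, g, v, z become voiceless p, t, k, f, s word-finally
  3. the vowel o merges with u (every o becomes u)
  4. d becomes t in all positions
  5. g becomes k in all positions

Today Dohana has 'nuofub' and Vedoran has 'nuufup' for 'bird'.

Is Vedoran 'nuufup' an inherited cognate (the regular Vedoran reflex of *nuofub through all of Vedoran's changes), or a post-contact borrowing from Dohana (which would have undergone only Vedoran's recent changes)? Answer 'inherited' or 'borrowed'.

If inherited, *nuofub would pass through all of Vedoran's changes:
Vedoran: start from *nuofub.
  rule 1: no change — nuofub
  rule 2 (final devoicing): nuofub → nuofup
  rule 3 (vowel merger): nuofup → nuufup
  rule 4: no change — nuufup
  rule 5: no change — nuufup
  ⇒ Vedoran nuufup
If borrowed from Dohana 'nuofub' after the early changes, it would undergo only the recent ones:
  rule 4 (unconditioned shift): no change (nuofub)
  rule 5 (unconditioned shift): no change (nuofub)
  ⇒ as a loan: nuofub
Vedoran 'nuufup' matches the inherited outcome exactly, so it is an inherited cognate, not a loan.

inherited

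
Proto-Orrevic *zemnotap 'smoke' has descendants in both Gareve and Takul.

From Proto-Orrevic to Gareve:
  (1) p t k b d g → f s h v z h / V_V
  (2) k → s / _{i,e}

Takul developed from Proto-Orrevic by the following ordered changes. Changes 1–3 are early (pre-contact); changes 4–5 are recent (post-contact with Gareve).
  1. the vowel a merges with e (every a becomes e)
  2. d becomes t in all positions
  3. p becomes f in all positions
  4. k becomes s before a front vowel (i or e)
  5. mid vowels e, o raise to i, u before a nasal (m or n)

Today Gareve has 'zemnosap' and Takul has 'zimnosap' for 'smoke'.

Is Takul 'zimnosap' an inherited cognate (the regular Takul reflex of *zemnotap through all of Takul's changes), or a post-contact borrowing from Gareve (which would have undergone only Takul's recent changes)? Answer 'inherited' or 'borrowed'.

If inherited, *zemnotap would pass through all of Takul's changes:
Takul: *zemnotap
  zemnotap → zemnotep   [vowel merger]
  zemnotep (rule 2 does not apply)
  zemnotep → zemnotef   [unconditioned shift]
  zemnotef (rule 4 does not apply)
  zemnotef → zimnotef   [pre-nasal raising]
  giving Takul zimnotef.
If borrowed from Gareve 'zemnosap' after the early changes, it would undergo only the recent ones:
  rule 4 (palatalisation): no change (zemnosap)
  rule 5 (pre-nasal raising): zemnosap → zimnosap
  ⇒ as a loan: zimnosap
Takul 'zimnosap' matches the loan outcome 'zimnosap', not the inherited 'zimnotef' — it skipped the early Takul changes, so it was borrowed from Gareve.

borrowed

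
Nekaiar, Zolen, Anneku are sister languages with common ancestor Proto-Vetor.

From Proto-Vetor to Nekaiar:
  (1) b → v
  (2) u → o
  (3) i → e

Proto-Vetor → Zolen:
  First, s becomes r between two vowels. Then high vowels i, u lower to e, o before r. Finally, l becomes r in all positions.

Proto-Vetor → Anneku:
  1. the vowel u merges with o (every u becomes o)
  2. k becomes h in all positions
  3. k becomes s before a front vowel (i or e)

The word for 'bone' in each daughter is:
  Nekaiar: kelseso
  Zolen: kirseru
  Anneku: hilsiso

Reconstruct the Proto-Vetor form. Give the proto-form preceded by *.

Position 7: Nekaiar has o, Zolen has u, Anneku has o. Zolen preserves u here (none of its changes turn any other segment into u), so the proto-segment is *u.
Position 2: Nekaiar has e, Zolen has i, Anneku has i. Zolen preserves i here (none of its changes turn any other segment into i), so the proto-segment is *i.
Position 1: Nekaiar has k, Zolen has k, Anneku has h. Nekaiar preserves k here (none of its changes turn any other segment into k), so the proto-segment is *k.
Verify the candidate proto-form against each daughter:
Nekaiar: start from *kilsisu.
  rule 1: no change — kilsisu
  rule 2 (vowel merger): kilsisu → kilsiso
  rule 3 (vowel merger): kilsiso → kelseso
  ⇒ Nekaiar kelseso
Zolen: *kilsisu
  kilsisu → kilsiru   [rhotacism]
  kilsiru → kilseru   [pre-rhotic lowering]
  kilseru → kirseru   [unconditioned shift]
  giving Zolen kirseru.
Anneku: *kilsisu > kilsiso > hilsiso  (by vowel merger, unconditioned shift)
Only *kilsisu yields all of Nekaiar kelseso, Zolen kirseru, Anneku hilsiso.

*kilsisu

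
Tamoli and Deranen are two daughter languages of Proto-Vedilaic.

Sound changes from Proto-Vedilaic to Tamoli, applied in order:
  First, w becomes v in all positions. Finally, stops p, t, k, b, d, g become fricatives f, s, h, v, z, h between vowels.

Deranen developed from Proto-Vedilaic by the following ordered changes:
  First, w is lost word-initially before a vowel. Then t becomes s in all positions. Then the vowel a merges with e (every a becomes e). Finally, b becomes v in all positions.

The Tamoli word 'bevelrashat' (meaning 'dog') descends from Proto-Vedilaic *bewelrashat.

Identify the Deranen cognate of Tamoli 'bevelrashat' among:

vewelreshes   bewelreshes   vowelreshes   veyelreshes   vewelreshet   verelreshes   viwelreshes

Deranen: *bewelrashat
  bewelrashat (rule 1 does not apply)
  bewelrashat → bewelrashas   [unconditioned shift]
  bewelrashas → bewelreshes   [vowel merger]
  bewelreshes → vewelreshes   [unconditioned shift]
  giving Deranen vewelreshes.
Among the options, 'vewelreshes' alone shows every Deranen change applied in order.

vewelreshes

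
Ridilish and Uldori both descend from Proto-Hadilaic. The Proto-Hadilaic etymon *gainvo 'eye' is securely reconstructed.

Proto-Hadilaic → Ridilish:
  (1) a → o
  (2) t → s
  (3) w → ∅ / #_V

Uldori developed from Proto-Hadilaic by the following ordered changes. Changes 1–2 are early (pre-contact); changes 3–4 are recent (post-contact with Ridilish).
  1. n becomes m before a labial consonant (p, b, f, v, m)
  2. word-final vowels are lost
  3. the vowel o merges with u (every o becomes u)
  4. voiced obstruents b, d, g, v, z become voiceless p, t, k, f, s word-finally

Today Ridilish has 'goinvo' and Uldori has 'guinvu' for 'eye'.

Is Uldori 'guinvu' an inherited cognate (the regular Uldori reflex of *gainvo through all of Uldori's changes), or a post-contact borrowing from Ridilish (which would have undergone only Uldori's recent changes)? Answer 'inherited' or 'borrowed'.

If inherited, *gainvo would pass through all of Uldori's changes:
Uldori: *gainvo
  gainvo → gaimvo   [nasal place assimilation]
  gaimvo → gaimv   [apocope]
  gaimv (rule 3 does not apply)
  gaimv → gaimf   [final devoicing]
  giving Uldori gaimf.
If borrowed from Ridilish 'goinvo' after the early changes, it would undergo only the recent ones:
  rule 3 (vowel merger): goinvo → guinvu
  rule 4 (final devoicing): no change (guinvu)
  ⇒ as a loan: guinvu
Uldori 'guinvu' matches the loan outcome 'guinvu', not the inherited 'gaimf' — it skipped the early Uldori changes, so it was borrowed from Ridilish.

borrowed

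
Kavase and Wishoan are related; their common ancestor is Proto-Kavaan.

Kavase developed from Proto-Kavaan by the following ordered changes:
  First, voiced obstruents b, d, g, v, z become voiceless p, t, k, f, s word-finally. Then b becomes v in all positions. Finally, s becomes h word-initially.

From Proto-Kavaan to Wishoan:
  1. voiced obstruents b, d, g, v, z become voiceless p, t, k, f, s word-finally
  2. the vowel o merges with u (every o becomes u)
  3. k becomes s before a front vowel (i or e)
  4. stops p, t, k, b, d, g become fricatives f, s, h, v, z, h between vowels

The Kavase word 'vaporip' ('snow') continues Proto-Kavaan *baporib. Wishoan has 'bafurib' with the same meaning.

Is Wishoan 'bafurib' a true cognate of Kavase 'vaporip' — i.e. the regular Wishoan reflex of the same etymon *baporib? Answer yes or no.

Derive the expected Wishoan reflex of *baporib:
Wishoan: start from *baporib.
  rule 1 (final devoicing): baporib → baporip
  rule 2 (vowel merger): baporip → bapurip
  rule 3: no change — bapurip
  rule 4 (intervocalic lenition): bapurip → bafurip
  ⇒ Wishoan bafurip
The regular Wishoan reflex would be 'bafurip', but the attested form is 'bafurib'. The correspondence is irregular, so they are not cognates (the Wishoan form has a different source).

no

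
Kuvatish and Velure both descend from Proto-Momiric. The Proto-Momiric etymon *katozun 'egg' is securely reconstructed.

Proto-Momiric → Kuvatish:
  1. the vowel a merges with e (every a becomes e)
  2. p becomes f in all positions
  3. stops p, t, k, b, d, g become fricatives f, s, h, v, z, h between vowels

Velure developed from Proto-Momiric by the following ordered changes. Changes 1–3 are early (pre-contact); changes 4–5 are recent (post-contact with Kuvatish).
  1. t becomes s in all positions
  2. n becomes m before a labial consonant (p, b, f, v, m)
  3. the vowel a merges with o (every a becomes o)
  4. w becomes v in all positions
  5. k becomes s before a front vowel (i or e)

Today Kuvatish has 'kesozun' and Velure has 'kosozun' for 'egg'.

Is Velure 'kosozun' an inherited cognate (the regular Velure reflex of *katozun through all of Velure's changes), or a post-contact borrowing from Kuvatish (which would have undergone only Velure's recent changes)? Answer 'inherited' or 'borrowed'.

If inherited, *katozun would pass through all of Velure's changes:
Velure: *katozun > kasozun > kosozun  (by unconditioned shift, vowel merger)
If borrowed from Kuvatish 'kesozun' after the early changes, it would undergo only the recent ones:
  rule 4 (unconditioned shift): no change (kesozun)
  rule 5 (palatalisation): kesozun → sesozun
  ⇒ as a loan: sesozun
Velure 'kosozun' matches the inherited outcome exactly, so it is an inherited cognate, not a loan.

inherited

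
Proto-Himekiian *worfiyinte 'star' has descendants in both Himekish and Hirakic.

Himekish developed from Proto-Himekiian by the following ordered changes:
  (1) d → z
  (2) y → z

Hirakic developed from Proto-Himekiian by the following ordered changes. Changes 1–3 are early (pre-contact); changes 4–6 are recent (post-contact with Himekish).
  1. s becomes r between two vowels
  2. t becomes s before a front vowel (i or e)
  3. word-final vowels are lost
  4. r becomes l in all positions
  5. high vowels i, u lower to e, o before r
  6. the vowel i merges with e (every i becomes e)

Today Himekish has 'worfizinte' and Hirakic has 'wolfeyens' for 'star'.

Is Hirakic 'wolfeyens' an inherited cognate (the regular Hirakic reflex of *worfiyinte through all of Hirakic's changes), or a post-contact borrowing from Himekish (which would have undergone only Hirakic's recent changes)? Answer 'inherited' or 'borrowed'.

inherited

If inherited, *worfiyinte would pass through all of Hirakic's changes:
Hirakic: *worfiyinte > worfiyinse > worfiyins > wolfiyins > wolfeyens  (by palatalisation, apocope, unconditioned shift, vowel merger)
If borrowed from Himekish 'worfizinte' after the early changes, it would undergo only the recent ones:
  rule 4 (unconditioned shift): worfizinte → wolfizinte
  rule 5 (pre-rhotic lowering): no change (wolfizinte)
  rule 6 (vowel merger): wolfizinte → wolfezente
  ⇒ as a loan: wolfezente
Hirakic 'wolfeyens' matches the inherited outcome exactly, so it is an inherited cognate, not a loan.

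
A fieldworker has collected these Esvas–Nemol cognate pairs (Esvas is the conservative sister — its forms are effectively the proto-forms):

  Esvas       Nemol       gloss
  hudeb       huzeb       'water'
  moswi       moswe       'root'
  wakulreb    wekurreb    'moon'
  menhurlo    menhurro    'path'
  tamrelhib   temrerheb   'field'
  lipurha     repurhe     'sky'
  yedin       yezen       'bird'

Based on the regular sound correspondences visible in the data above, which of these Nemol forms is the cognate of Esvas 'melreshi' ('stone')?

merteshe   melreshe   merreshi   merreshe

merreshe

wakulreb ~ wekurreb — Esvas l corresponds to Nemol r after a vowel, before r.
moswi ~ moswe — Esvas i corresponds to Nemol e word-finally.
Applying these to Esvas 'melreshi':
  melreshi → merreshi   (l→r after a vowel, before r)
  merreshi → merreshe   (i→e word-finally)
So the Nemol cognate is 'merreshe'.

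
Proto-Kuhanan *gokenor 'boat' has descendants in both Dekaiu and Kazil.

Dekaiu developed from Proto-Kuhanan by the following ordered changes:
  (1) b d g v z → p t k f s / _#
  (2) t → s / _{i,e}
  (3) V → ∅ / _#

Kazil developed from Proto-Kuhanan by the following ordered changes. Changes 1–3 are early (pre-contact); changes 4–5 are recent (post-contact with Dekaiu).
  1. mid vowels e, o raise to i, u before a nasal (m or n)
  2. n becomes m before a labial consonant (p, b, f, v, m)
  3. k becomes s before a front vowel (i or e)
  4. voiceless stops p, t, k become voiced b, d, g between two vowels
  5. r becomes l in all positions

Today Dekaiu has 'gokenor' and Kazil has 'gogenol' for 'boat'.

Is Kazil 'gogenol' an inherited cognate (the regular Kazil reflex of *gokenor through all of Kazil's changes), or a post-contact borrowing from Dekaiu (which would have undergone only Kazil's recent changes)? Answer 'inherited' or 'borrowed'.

borrowed

If inherited, *gokenor would pass through all of Kazil's changes:
Kazil: start from *gokenor.
  rule 1 (pre-nasal raising): gokenor → gokinor
  rule 2: no change — gokinor
  rule 3 (palatalisation): gokinor → gosinor
  rule 4: no change — gosinor
  rule 5 (unconditioned shift): gosinor → gosinol
  ⇒ Kazil gosinol
If borrowed from Dekaiu 'gokenor' after the early changes, it would undergo only the recent ones:
  rule 4 (intervocalic voicing): gokenor → gogenor
  rule 5 (unconditioned shift): gogenor → gogenol
  ⇒ as a loan: gogenol
Kazil 'gogenol' matches the loan outcome 'gogenol', not the inherited 'gosinol' — it skipped the early Kazil changes, so it was borrowed from Dekaiu.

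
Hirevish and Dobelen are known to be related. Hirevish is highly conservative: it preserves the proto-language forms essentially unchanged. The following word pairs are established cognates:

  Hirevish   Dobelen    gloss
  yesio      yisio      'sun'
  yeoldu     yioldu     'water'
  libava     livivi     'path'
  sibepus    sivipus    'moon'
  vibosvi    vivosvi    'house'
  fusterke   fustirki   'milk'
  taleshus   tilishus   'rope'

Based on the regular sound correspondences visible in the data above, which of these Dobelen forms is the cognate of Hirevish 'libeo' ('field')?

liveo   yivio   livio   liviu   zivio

sibepus ~ sivipus — Hirevish b corresponds to Dobelen v between vowels (before a front vowel).
yeoldu ~ yioldu — Hirevish e corresponds to Dobelen i after a consonant, before a back vowel.
Applying these to Hirevish 'libeo':
  libeo → liveo   (b→v between vowels (before a front vowel))
  liveo → livio   (e→i after a consonant, before a back vowel)
So the Dobelen cognate is 'livio'.

livio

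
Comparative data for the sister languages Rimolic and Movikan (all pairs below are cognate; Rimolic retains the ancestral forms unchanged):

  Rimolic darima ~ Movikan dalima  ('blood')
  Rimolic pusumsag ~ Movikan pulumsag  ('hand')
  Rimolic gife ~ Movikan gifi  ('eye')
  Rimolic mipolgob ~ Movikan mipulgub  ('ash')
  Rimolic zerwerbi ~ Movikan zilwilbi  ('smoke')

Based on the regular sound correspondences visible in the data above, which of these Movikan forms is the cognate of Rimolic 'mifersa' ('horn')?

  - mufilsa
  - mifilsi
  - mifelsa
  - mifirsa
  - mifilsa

mifilsa

zerwerbi ~ zilwilbi — Rimolic e corresponds to Movikan i after a consonant, before r.
zerwerbi ~ zilwilbi — Rimolic r corresponds to Movikan l after a vowel, before a consonant other than r, m, n, p, b, f, v.
Applying these to Rimolic 'mifersa':
  mifersa → mifirsa   (e→i after a consonant, before r)
  mifirsa → mifilsa   (r→l after a vowel, before a consonant other than r, m, n, p, b, f, v)
So the Movikan cognate is 'mifilsa'.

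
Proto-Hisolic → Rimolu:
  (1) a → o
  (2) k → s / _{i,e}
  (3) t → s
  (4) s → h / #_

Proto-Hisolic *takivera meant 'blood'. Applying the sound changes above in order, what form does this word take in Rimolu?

Rimolu: *takivera > tokivero > tosivero > sosivero > hosivero  (by vowel merger, palatalisation, unconditioned shift, debuccalisation)

hosivero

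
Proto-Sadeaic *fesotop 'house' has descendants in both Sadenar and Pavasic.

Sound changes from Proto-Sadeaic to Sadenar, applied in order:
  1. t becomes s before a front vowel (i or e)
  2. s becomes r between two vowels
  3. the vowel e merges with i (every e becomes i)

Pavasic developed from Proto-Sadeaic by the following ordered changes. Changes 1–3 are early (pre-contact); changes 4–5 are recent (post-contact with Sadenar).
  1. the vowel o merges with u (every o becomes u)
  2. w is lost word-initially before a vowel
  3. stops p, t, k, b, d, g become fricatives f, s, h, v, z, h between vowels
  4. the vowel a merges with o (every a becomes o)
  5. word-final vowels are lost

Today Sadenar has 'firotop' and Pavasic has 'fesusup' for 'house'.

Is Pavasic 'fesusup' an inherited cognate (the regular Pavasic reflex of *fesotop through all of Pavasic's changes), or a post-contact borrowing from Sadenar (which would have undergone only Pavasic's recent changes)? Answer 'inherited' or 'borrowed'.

inherited

If inherited, *fesotop would pass through all of Pavasic's changes:
Pavasic: start from *fesotop.
  rule 1 (vowel merger): fesotop → fesutup
  rule 2: no change — fesutup
  rule 3 (intervocalic lenition): fesutup → fesusup
  rule 4: no change — fesusup
  rule 5: no change — fesusup
  ⇒ Pavasic fesusup
If borrowed from Sadenar 'firotop' after the early changes, it would undergo only the recent ones:
  rule 4 (vowel merger): no change (firotop)
  rule 5 (apocope): no change (firotop)
  ⇒ as a loan: firotop
Pavasic 'fesusup' matches the inherited outcome exactly, so it is an inherited cognate, not a loan.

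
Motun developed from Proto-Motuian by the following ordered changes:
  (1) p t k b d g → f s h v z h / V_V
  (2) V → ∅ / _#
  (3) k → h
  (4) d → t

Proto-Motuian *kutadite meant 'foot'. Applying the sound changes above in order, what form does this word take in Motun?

Motun: *kutadite > kusazise > kusazis > husazis  (by intervocalic lenition, apocope, unconditioned shift)

husazis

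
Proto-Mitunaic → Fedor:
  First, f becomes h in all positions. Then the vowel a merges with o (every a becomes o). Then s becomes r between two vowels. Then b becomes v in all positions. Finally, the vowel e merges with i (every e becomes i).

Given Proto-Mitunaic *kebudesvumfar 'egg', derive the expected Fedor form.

Fedor: *kebudesvumfar > kebudesvumhar > kebudesvumhor > kevudesvumhor > kivudisvumhor  (by unconditioned shift, vowel merger, unconditioned shift, vowel merger)

kivudisvumhor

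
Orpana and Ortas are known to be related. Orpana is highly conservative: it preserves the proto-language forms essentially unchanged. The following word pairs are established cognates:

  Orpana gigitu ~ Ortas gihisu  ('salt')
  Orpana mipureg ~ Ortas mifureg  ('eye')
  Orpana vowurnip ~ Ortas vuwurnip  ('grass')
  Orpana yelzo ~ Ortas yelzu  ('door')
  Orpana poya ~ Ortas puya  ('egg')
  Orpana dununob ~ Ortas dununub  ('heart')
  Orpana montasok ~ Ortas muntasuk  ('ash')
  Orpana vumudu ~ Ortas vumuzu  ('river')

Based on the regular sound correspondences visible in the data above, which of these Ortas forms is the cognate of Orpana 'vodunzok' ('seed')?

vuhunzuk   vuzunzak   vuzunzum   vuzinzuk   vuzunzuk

vowurnip ~ vuwurnip, poya ~ puya — Orpana o corresponds to Ortas u after a consonant, before a consonant other than r, m, n, p, b, f, v.
vumudu ~ vumuzu — Orpana d corresponds to Ortas z between vowels (before a back vowel).
Applying these to Orpana 'vodunzok':
  vodunzok → vudunzok   (o→u after a consonant, before a consonant other than r, m, n, p, b, f, v)
  vudunzok → vuzunzok   (d→z between vowels (before a back vowel))
  vuzunzok → vuzunzuk   (o→u after a consonant, before a consonant other than r, m, n, p, b, f, v)
So the Ortas cognate is 'vuzunzuk'.

vuzunzuk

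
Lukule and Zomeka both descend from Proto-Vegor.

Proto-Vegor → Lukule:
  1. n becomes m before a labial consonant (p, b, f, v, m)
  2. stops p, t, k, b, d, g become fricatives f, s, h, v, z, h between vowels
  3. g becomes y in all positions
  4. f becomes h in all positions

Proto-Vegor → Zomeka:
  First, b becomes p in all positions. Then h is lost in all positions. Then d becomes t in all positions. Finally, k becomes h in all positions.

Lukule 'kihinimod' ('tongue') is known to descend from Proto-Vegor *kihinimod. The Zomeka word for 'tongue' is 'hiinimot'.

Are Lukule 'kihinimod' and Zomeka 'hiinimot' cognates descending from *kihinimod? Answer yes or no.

yes

Derive the expected Zomeka reflex of *kihinimod:
Zomeka: *kihinimod > kiinimod > kiinimot > hiinimot  (by h-loss, unconditioned shift, unconditioned shift)
Zomeka 'hiinimot' matches the regular reflex exactly, so the pair is cognate.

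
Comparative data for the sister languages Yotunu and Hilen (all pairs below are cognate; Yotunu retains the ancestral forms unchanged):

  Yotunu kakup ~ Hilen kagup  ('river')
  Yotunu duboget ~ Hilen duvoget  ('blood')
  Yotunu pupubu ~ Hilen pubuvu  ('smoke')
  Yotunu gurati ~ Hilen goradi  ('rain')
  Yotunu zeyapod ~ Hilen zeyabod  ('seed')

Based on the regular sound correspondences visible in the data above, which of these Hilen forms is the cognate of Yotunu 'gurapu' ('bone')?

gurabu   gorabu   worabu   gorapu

gurati ~ goradi — Yotunu u corresponds to Hilen o after a consonant, before r.
pupubu ~ pubuvu — Yotunu p corresponds to Hilen b between vowels (before a back vowel).
Applying these to Yotunu 'gurapu':
  gurapu → gorapu   (u→o after a consonant, before r)
  gorapu → gorabu   (p→b between vowels (before a back vowel))
So the Hilen cognate is 'gorabu'.

gorabu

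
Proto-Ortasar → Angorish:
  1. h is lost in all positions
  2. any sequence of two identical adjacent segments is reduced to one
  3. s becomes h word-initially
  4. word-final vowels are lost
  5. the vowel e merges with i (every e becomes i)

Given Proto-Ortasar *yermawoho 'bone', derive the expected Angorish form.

Angorish: start from *yermawoho.
  rule 1 (h-loss): yermawoho → yermawoo
  rule 2 (degemination): yermawoo → yermawo
  rule 3: no change — yermawo
  rule 4 (apocope): yermawo → yermaw
  rule 5 (vowel merger): yermaw → yirmaw
  ⇒ Angorish yirmaw

yirmaw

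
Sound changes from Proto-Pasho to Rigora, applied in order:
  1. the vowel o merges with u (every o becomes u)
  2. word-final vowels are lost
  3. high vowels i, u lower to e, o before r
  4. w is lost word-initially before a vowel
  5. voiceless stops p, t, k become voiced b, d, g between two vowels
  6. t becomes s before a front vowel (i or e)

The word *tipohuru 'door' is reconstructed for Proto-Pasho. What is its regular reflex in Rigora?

sibuhor

Rigora: *tipohuru > tipuhuru > tipuhur > tipuhor > tibuhor > sibuhor  (by vowel merger, apocope, pre-rhotic lowering, intervocalic voicing, palatalisation)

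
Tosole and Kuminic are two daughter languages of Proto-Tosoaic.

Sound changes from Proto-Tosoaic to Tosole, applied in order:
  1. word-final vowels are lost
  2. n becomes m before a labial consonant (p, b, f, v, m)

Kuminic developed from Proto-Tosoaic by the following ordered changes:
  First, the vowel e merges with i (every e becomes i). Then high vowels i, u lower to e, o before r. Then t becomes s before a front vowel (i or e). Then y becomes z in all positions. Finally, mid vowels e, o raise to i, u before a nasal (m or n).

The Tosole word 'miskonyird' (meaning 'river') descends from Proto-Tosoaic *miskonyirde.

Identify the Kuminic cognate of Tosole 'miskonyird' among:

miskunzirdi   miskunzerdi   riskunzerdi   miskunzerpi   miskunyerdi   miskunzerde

miskunzerdi

Kuminic: *miskonyirde
  miskonyirde → miskonyirdi   [vowel merger]
  miskonyirdi → miskonyerdi   [pre-rhotic lowering]
  miskonyerdi (rule 3 does not apply)
  miskonyerdi → miskonzerdi   [unconditioned shift]
  miskonzerdi → miskunzerdi   [pre-nasal raising]
  giving Kuminic miskunzerdi.
Only 'miskunzerdi' matches the regular Kuminic development of *miskonyirde.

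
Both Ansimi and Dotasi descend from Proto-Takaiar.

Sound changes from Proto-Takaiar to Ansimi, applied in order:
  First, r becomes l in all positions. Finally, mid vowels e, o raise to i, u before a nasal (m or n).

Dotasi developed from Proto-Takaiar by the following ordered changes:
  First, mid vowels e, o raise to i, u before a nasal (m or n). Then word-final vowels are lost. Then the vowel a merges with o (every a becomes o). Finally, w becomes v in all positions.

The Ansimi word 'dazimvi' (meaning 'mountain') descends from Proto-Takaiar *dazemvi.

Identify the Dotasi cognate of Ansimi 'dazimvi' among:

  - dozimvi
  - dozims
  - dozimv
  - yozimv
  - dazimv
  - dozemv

Dotasi: start from *dazemvi.
  rule 1 (pre-nasal raising): dazemvi → dazimvi
  rule 2 (apocope): dazimvi → dazimv
  rule 3 (vowel merger): dazimv → dozimv
  rule 4: no change — dozimv
  ⇒ Dotasi dozimv
Among the options, 'dozimv' alone shows every Dotasi change applied in order.

dozimv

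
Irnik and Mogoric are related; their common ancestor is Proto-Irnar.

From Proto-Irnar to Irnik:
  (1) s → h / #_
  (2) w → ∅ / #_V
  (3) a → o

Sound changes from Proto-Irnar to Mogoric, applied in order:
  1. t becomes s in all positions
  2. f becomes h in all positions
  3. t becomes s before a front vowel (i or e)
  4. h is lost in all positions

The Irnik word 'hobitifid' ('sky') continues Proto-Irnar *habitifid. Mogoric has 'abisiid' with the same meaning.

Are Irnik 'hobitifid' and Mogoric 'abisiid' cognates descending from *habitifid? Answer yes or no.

Derive the expected Mogoric reflex of *habitifid:
Mogoric: start from *habitifid.
  rule 1 (unconditioned shift): habitifid → habisifid
  rule 2 (unconditioned shift): habisifid → habisihid
  rule 3: no change — habisihid
  rule 4 (h-loss): habisihid → abisiid
  ⇒ Mogoric abisiid
Mogoric 'abisiid' matches the regular reflex exactly, so the pair is cognate.

yes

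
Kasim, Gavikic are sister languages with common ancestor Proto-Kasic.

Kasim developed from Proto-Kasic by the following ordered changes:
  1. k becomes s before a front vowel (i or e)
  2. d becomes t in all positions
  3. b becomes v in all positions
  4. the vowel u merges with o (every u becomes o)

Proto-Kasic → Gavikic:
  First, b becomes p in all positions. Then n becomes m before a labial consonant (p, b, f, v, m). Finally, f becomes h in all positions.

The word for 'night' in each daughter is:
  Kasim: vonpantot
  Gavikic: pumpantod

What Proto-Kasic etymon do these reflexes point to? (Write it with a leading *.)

*bunpantod

Position 3: Kasim has n, Gavikic has m. Kasim preserves n here (none of its changes turn any other segment into n), so the proto-segment is *n.
Position 2: Kasim has o, Gavikic has u. Gavikic preserves u here (none of its changes turn any other segment into u), so the proto-segment is *u.
Continuing position by position gives *bunpantod; check it forward:
Kasim: start from *bunpantod.
  rule 1: no change — bunpantod
  rule 2 (unconditioned shift): bunpantod → bunpantot
  rule 3 (unconditioned shift): bunpantot → vunpantot
  rule 4 (vowel merger): vunpantot → vonpantot
  ⇒ Kasim vonpantot
Gavikic: *bunpantod > punpantod > pumpantod  (by unconditioned shift, nasal place assimilation)
No other proto-form is consistent with every reflex, so the reconstruction is *bunpantod.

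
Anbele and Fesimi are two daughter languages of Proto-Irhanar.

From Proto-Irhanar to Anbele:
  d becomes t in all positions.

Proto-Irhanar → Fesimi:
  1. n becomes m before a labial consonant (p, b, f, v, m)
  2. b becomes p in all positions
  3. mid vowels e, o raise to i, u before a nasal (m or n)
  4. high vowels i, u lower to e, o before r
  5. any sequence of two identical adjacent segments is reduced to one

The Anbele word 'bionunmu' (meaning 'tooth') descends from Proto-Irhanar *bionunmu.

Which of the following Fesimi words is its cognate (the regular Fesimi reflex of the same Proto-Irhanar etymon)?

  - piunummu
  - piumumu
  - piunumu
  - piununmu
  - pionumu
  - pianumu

piunumu

Fesimi: *bionunmu > bionummu > pionummu > piunummu > piunumu  (by nasal place assimilation, unconditioned shift, pre-nasal raising, degemination)
The other candidates each miss or misapply at least one Fesimi change.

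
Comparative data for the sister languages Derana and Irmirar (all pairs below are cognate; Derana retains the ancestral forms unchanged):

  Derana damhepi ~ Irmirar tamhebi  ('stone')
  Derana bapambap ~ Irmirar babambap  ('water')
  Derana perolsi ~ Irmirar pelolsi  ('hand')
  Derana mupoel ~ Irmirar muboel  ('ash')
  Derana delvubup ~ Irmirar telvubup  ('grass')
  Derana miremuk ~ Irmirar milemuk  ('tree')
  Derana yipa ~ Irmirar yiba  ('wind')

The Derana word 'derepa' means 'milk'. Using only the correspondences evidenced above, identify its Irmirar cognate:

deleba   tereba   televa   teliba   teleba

delvubup ~ telvubup — Derana d corresponds to Irmirar t word-initially before a front vowel.
miremuk ~ milemuk — Derana r corresponds to Irmirar l between vowels (before a front vowel).
bapambap ~ babambap, yipa ~ yiba — Derana p corresponds to Irmirar b between vowels (before a back vowel).
Applying these to Derana 'derepa':
  derepa → terepa   (d→t word-initially before a front vowel)
  terepa → telepa   (r→l between vowels (before a front vowel))
  telepa → teleba   (p→b between vowels (before a back vowel))
So the Irmirar cognate is 'teleba'.

teleba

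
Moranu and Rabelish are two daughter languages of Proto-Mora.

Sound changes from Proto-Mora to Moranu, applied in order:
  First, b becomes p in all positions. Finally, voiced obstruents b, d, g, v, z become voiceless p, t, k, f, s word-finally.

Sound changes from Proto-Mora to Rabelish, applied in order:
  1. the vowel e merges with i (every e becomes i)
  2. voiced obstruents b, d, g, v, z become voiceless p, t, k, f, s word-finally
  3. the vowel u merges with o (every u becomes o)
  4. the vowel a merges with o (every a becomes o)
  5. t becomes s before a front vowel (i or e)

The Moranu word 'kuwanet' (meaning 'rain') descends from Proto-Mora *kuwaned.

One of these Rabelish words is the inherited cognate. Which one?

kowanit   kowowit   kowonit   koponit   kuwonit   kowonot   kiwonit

kowonit

Rabelish: *kuwaned
  kuwaned → kuwanid   [vowel merger]
  kuwanid → kuwanit   [final devoicing]
  kuwanit → kowanit   [vowel merger]
  kowanit → kowonit   [vowel merger]
  kowonit (rule 5 does not apply)
  giving Rabelish kowonit.
Only 'kowonit' matches the regular Rabelish development of *kuwaned.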